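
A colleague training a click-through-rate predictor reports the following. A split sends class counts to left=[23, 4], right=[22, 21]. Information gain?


Parent = [45, 25], H_parent = 0.9403
H_left = 0.6052 (n=27), H_right = 0.9996 (n=43)
H_children = (27/70)·0.6052 + (43/70)·0.9996 = 0.8475
IG = 0.9403 - 0.8475 = 0.0928

0.0928


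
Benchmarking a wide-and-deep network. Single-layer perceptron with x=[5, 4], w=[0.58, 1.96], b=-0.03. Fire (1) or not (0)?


z = (5)·(0.58) + (4)·(1.96) - 0.03
  = 10.71
step(z) = 1 (z≥0)

1


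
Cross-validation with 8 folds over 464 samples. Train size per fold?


Fold size = 464/8 = 58
Training per fold = 464 - 58 = 406

406


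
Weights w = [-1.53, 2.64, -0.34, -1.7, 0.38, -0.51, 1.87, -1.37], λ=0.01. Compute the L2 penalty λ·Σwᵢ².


‖w‖₂² = (-1.53)² + (2.64)² + (-0.34)² + (-1.7)² + (0.38)² + (-0.51)² + (1.87)² + (-1.37)²
     = 2.3409 + 6.9696 + 0.1156 + 2.89 + 0.1444 + 0.2601 + 3.4969 + 1.8769
     = 18.0944
λ·‖w‖₂² = 0.01·18.0944 = 0.180944

0.180944


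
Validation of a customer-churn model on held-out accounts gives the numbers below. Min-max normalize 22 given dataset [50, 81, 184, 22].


min=22, max=184
(22-22)/(184-22) = 0/162 = 0.0

0.0


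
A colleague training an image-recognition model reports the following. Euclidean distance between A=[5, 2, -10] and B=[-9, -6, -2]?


d = √((5+ 9)² + (2+ 6)² + (-10+ 2)²)
  = √(196 + 64 + 64)
  = √324 = 18.0

18.0


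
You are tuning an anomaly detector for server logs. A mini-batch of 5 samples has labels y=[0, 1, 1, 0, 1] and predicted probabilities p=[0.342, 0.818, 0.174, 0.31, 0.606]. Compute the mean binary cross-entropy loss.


L[0] = -ln(1-0.342) = -ln(0.658) = 0.4186
L[1] = -ln(0.818) = 0.2009
L[2] = -ln(0.174) = 1.7487
L[3] = -ln(1-0.31) = -ln(0.69) = 0.3711
L[4] = -ln(0.606) = 0.5009
mean = (0.4186 + 0.2009 + 1.7487 + 0.3711 + 0.5009)/5 = 0.648

0.648


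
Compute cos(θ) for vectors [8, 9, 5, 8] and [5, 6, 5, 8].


A·B = 8·5 + 9·6 + 5·5 + 8·8 = 183
‖A‖ = √234 = 15.2971, ‖B‖ = √150 = 12.2474
cos = 183/(√234·√150) = 183/√35100 = 0.9768

0.9768


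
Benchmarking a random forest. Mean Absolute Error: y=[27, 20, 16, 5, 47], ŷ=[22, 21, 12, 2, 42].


Absolute errors: |27-22|=5, |20-21|=1, |16-12|=4, |5-2|=3, |47-42|=5
Sum = 18
MAE = 18/5 = 18/5

18/5


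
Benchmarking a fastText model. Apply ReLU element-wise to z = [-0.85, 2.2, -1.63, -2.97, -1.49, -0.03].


ReLU(-0.85) = max(0, -0.85) = 0.0
ReLU(2.2) = max(0, 2.2) = 2.2
ReLU(-1.63) = max(0, -1.63) = 0.0
ReLU(-2.97) = max(0, -2.97) = 0.0
ReLU(-1.49) = max(0, -1.49) = 0.0
ReLU(-0.03) = max(0, -0.03) = 0.0
result = [0.0, 2.2, 0.0, 0.0, 0.0, 0.0]

[0.0, 2.2, 0.0, 0.0, 0.0, 0.0]


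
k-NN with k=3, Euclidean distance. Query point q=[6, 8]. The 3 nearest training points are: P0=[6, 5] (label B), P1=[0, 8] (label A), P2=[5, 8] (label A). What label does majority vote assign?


d(q,P0) = 3.0  (label B)
d(q,P1) = 6.0  (label A)
d(q,P2) = 1.0  (label A)
Votes: A=2, B=1
Majority → A

A


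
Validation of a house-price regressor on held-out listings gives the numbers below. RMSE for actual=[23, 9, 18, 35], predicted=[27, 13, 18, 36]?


MSE = 33/4 = 8.25
RMSE = √(33/4) = 2.8723

2.8723


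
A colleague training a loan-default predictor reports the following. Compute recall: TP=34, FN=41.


Recall = TP/(TP+FN)
= 34/(34+41)
= 34/75 = 45.33%

45.33%


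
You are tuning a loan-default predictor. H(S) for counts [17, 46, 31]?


Probabilities: [17/94, 46/94, 31/94] ≈ [0.1809, 0.4894, 0.3298]
H = -((17/94)·log₂(17/94) + (46/94)·log₂(46/94) + (31/94)·log₂(31/94))
  = 1.4785 bits

1.4785 bits


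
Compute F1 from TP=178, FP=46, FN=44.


Precision = 178/224 = 0.7946
Recall = 178/222 = 0.8018
F1 = 2·P·R/(P+R) = 2·TP/(2·TP+FP+FN) = 356/(356+46+44) = 356/446 = 0.7982

0.7982


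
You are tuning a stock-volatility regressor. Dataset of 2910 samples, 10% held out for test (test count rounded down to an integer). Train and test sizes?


Test = ⌊2910·10/100⌋ = 291
Train = 2910 - 291 = 2619

Train: 2619, Test: 291


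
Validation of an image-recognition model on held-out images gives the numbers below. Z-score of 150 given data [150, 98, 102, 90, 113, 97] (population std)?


μ = 108.3333, σ = 19.8718
z = (150 - 108.3333)/19.8718 = 2.0968

2.0968


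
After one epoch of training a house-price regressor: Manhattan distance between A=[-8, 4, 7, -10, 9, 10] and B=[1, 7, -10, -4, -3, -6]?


d = |-8-1| + |4-7| + |7+ 10| + |-10+ 4| + |9+ 3| + |10+ 6|
  = 9 + 3 + 17 + 6 + 12 + 16
  = 63

63


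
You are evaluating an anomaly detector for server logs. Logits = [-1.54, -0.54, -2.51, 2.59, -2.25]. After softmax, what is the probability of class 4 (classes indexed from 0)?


Exponentials: e^-1.54=0.2144, e^-0.54=0.5827, e^-2.51=0.0813, e^2.59=13.3298, e^-2.25=0.1054
Sum = 14.3136
Softmax = [0.015, 0.0407, 0.0057, 0.9313, 0.0074]
p[4] = 0.1054/14.3136 = 0.0074

0.0074


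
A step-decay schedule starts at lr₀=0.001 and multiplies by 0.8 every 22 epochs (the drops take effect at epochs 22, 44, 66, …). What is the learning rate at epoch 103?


n_drops = ⌊103/22⌋ = 4
lr = 0.001·0.8^4 = 0.001·0.4096 = 0.0004096

0.0004096


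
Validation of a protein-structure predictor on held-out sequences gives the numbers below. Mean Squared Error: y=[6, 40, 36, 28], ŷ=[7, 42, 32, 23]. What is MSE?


Squared errors: (6-7)²=1, (40-42)²=4, (36-32)²=16, (28-23)²=25
Sum = 46
MSE = 46/4 = 23/2

23/2


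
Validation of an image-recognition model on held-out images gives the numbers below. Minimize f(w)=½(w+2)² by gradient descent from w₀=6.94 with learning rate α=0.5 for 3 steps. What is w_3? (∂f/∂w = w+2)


step 1: grad = 6.94+2 = 8.94; w = 6.94 - 0.5·(8.94) = 2.47
step 2: grad = 2.47+2 = 4.47; w = 2.47 - 0.5·(4.47) = 0.235
step 3: grad = 0.235+2 = 2.235; w = 0.235 - 0.5·(2.235) = -0.8825

-0.8825


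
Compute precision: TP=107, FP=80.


Precision = TP/(TP+FP)
= 107/(107+80)
= 107/187 = 57.22%

57.22%


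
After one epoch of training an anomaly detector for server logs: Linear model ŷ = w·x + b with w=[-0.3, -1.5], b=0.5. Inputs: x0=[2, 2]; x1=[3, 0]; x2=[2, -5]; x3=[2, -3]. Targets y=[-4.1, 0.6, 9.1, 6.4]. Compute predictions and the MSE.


ŷ0 = (-0.3)·(2) + (-1.5)·(2) + 0.5 = -3.1
ŷ1 = (-0.3)·(3) + (-1.5)·(0) + 0.5 = -0.4
ŷ2 = (-0.3)·(2) + (-1.5)·(-5) + 0.5 = 7.4
ŷ3 = (-0.3)·(2) + (-1.5)·(-3) + 0.5 = 4.4
errors² = [1.0, 1.0, 2.89, 4.0]
MSE = 8.8900/4 = 2.2225

2.2225


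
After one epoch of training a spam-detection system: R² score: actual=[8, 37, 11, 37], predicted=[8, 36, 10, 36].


ȳ = 23.25
SS_res = Σ(y-ŷ)² = 3
SS_tot = Σ(y-ȳ)² = 760.75
R² = 1 - SS_res/SS_tot = 1 - 0.0039 = 0.9961

0.9961


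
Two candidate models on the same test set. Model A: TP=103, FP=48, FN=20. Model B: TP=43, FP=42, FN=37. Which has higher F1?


Model A: P=103/151=0.6821, R=103/123=0.8374, F1=2PR/(P+R)=2TP/(2TP+FP+FN)=206/274=0.7518
Model B: P=43/85=0.5059, R=43/80=0.5375, F1=2PR/(P+R)=2TP/(2TP+FP+FN)=86/165=0.5212
0.7518 > 0.5212 → Model A

Model A


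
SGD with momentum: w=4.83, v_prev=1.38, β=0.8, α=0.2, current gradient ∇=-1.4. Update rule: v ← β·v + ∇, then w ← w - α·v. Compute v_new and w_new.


v_new = 0.8·1.38 - 1.4 = 1.104 - 1.4 = -0.296
w_new = 4.83 - 0.2·-0.296 = 4.83 + 0.0592 = 4.8892

v_new=-0.296, w_new=4.8892


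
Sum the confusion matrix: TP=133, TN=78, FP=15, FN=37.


Total = TP + TN + FP + FN
= 133 + 78 + 15 + 37
= 263
(Predicted positive: 148, predicted negative: 115)

263


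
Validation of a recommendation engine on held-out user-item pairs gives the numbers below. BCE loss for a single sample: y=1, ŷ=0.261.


BCE = -[y·ln(p) + (1-y)·ln(1-p)]
= -1·ln(0.261) - 0
= -ln(0.261) = 1.3432

1.3432


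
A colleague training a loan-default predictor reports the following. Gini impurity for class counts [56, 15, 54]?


Probabilities: [56/125, 15/125, 54/125] ≈ [0.448, 0.12, 0.432]
Σpᵢ² = (3136 + 225 + 2916)/125² = 6277/15625
Gini = 1 - Σpᵢ² = 1 - 6277/15625 = 0.5983

0.5983


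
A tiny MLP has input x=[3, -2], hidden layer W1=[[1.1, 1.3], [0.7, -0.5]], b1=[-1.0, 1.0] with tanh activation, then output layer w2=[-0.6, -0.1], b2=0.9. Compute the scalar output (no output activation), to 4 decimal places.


z1[0] = (1.1)·(3) + (1.3)·(-2) - 1.0 = -0.3
z1[1] = (0.7)·(3) + (-0.5)·(-2) + 1.0 = 4.1
h = tanh(z1) = [-0.2913, 0.9995]
output = (-0.6)·(-0.2913) + (-0.1)·(0.9995) + 0.9 = 0.9748

0.9748


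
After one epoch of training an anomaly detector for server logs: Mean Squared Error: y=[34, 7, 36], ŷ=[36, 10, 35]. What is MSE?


Squared errors: (34-36)²=4, (7-10)²=9, (36-35)²=1
Sum = 14
MSE = 14/3 = 14/3

14/3


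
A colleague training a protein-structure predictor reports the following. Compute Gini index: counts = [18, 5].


Probabilities: [18/23, 5/23] ≈ [0.7826, 0.2174]
Σpᵢ² = (324 + 25)/23² = 349/529
Gini = 1 - Σpᵢ² = 1 - 349/529 = 0.3403

0.3403


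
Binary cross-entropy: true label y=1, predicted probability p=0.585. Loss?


BCE = -[y·ln(p) + (1-y)·ln(1-p)]
= -1·ln(0.585) - 0
= -ln(0.585) = 0.5361

0.5361


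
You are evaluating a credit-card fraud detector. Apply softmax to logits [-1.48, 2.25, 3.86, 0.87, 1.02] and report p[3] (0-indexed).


Exponentials: e^-1.48=0.2276, e^2.25=9.4877, e^3.86=47.4654, e^0.87=2.3869, e^1.02=2.7732
Sum = 62.3408
Softmax = [0.0037, 0.1522, 0.7614, 0.0383, 0.0445]
p[3] = 2.3869/62.3408 = 0.0383

0.0383


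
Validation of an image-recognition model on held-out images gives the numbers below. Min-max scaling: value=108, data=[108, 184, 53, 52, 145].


min=52, max=184
(108-52)/(184-52) = 56/132 = 0.4242

0.4242


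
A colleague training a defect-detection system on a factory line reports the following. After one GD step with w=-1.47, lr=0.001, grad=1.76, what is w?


w_new = w - α·∇
= -1.47 - 0.001·1.76
= -1.47 - 0.00176
= -1.47176

-1.47176


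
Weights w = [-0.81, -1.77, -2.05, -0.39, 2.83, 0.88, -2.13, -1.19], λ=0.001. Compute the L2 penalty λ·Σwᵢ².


‖w‖₂² = (-0.81)² + (-1.77)² + (-2.05)² + (-0.39)² + (2.83)² + (0.88)² + (-2.13)² + (-1.19)²
     = 0.6561 + 3.1329 + 4.2025 + 0.1521 + 8.0089 + 0.7744 + 4.5369 + 1.4161
     = 22.8799
λ·‖w‖₂² = 0.001·22.8799 = 0.02288

0.02288


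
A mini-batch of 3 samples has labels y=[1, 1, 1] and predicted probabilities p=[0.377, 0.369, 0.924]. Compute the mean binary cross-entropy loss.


L[0] = -ln(0.377) = 0.9755
L[1] = -ln(0.369) = 0.997
L[2] = -ln(0.924) = 0.079
mean = (0.9755 + 0.997 + 0.079)/3 = 0.6838

0.6838


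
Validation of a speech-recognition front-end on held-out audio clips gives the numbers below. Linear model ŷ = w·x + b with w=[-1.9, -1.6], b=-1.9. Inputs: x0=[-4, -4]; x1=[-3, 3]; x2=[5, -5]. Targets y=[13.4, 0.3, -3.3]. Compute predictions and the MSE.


ŷ0 = (-1.9)·(-4) + (-1.6)·(-4) - 1.9 = 12.1
ŷ1 = (-1.9)·(-3) + (-1.6)·(3) - 1.9 = -1.0
ŷ2 = (-1.9)·(5) + (-1.6)·(-5) - 1.9 = -3.4
errors² = [1.69, 1.69, 0.01]
MSE = 3.3900/3 = 1.13

1.13


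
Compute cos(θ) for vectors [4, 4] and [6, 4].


A·B = 4·6 + 4·4 = 40
‖A‖ = √32 = 5.6569, ‖B‖ = √52 = 7.2111
cos = 40/(√32·√52) = 40/√1664 = 0.9806

0.9806


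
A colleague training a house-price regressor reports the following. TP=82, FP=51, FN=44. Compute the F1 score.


Precision = 82/133 = 0.6165
Recall = 82/126 = 0.6508
F1 = 2·P·R/(P+R) = 2·TP/(2·TP+FP+FN) = 164/(164+51+44) = 164/259 = 0.6332

0.6332


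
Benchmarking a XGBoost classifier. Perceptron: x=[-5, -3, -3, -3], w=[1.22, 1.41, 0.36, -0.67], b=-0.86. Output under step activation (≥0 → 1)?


z = (-5)·(1.22) + (-3)·(1.41) + (-3)·(0.36) + (-3)·(-0.67) - 0.86
  = -10.26
step(z) = 0 (z<0)

0


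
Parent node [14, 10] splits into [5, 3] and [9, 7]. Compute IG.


Parent = [14, 10], H_parent = 0.9799
H_left = 0.9544 (n=8), H_right = 0.9887 (n=16)
H_children = (8/24)·0.9544 + (16/24)·0.9887 = 0.9773
IG = 0.9799 - 0.9773 = 0.0026

0.0026


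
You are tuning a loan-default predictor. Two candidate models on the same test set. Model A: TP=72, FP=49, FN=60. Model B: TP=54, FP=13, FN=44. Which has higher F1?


Model A: P=72/121=0.595, R=72/132=0.5455, F1=2PR/(P+R)=2TP/(2TP+FP+FN)=144/253=0.5692
Model B: P=54/67=0.806, R=54/98=0.551, F1=2PR/(P+R)=2TP/(2TP+FP+FN)=108/165=0.6545
0.5692 < 0.6545 → Model B

Model B


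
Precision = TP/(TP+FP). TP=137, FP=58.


Precision = TP/(TP+FP)
= 137/(137+58)
= 137/195 = 70.26%

70.26%


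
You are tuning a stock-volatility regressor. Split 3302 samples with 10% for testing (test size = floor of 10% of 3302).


Test = ⌊3302·10/100⌋ = 330
Train = 3302 - 330 = 2972

Train: 2972, Test: 330


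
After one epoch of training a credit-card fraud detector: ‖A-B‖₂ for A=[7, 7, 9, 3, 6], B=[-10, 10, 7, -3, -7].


d = √((7+ 10)² + (7-10)² + (9-7)² + (3+ 3)² + (6+ 7)²)
  = √(289 + 9 + 4 + 36 + 169)
  = √507 = 22.5167

22.5167


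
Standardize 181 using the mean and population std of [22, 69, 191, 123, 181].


μ = 117.2, σ = 64.7098
z = (181 - 117.2)/64.7098 = 0.9859

0.9859


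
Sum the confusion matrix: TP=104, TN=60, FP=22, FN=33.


Total = TP + TN + FP + FN
= 104 + 60 + 22 + 33
= 219
(Predicted positive: 126, predicted negative: 93)

219


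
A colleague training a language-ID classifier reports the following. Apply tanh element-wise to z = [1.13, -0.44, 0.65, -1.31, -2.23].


tanh(1.13) = 0.811
tanh(-0.44) = -0.4136
tanh(0.65) = 0.5717
tanh(-1.31) = -0.8643
tanh(-2.23) = -0.9771
result = [0.811, -0.4136, 0.5717, -0.8643, -0.9771]

[0.811, -0.4136, 0.5717, -0.8643, -0.9771]


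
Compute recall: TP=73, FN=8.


Recall = TP/(TP+FN)
= 73/(73+8)
= 73/81 = 90.12%

90.12%


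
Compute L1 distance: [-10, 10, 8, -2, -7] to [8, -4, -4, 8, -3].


d = |-10-8| + |10+ 4| + |8+ 4| + |-2-8| + |-7+ 3|
  = 18 + 14 + 12 + 10 + 4
  = 58

58


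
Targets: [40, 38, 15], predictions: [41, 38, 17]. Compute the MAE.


Absolute errors: |40-41|=1, |38-38|=0, |15-17|=2
Sum = 3
MAE = 3/3 = 1

1


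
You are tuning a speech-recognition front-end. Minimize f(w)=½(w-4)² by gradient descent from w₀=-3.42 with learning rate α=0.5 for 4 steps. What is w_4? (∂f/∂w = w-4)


step 1: grad = -3.42-4 = -7.42; w = -3.42 - 0.5·(-7.42) = 0.29
step 2: grad = 0.29-4 = -3.71; w = 0.29 - 0.5·(-3.71) = 2.145
step 3: grad = 2.145-4 = -1.855; w = 2.145 - 0.5·(-1.855) = 3.0725
step 4: grad = 3.0725-4 = -0.9275; w = 3.0725 - 0.5·(-0.9275) = 3.53625

3.53625


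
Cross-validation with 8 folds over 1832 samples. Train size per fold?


Fold size = 1832/8 = 229
Training per fold = 1832 - 229 = 1603

1603


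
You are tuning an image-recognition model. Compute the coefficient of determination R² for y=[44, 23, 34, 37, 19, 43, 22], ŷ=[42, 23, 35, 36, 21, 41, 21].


ȳ = 31.7143
SS_res = Σ(y-ŷ)² = 15
SS_tot = Σ(y-ȳ)² = 643.43
R² = 1 - SS_res/SS_tot = 1 - 0.0233 = 0.9767

0.9767


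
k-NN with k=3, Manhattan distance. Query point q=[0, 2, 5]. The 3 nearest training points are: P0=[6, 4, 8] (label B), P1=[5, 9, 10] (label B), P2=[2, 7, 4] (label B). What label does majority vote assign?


d(q,P0) = 11  (label B)
d(q,P1) = 17  (label B)
d(q,P2) = 8  (label B)
Votes: A=0, B=3
Majority → B

B


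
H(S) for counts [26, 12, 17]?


Probabilities: [26/55, 12/55, 17/55] ≈ [0.4727, 0.2182, 0.3091]
H = -((26/55)·log₂(26/55) + (12/55)·log₂(12/55) + (17/55)·log₂(17/55))
  = 1.5138 bits

1.5138 bits


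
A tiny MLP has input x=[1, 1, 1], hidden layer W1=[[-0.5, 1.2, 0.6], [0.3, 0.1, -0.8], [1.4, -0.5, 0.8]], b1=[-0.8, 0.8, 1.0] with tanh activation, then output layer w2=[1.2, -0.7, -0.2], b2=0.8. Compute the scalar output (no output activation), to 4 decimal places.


z1[0] = (-0.5)·(1) + (1.2)·(1) + (0.6)·(1) - 0.8 = 0.5
z1[1] = (0.3)·(1) + (0.1)·(1) + (-0.8)·(1) + 0.8 = 0.4
z1[2] = (1.4)·(1) + (-0.5)·(1) + (0.8)·(1) + 1.0 = 2.7
h = tanh(z1) = [0.4621, 0.3799, 0.991]
output = (1.2)·(0.4621) + (-0.7)·(0.3799) + (-0.2)·(0.991) + 0.8 = 0.8904

0.8904


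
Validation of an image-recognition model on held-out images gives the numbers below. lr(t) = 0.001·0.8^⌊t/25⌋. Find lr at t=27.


n_drops = ⌊27/25⌋ = 1
lr = 0.001·0.8^1 = 0.001·0.8 = 0.0008

0.0008


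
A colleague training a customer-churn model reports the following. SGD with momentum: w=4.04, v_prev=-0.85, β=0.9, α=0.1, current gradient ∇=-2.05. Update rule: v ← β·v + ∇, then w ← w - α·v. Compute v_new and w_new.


v_new = 0.9·-0.85 - 2.05 = -0.765 - 2.05 = -2.815
w_new = 4.04 - 0.1·-2.815 = 4.04 + 0.2815 = 4.3215

v_new=-2.815, w_new=4.3215


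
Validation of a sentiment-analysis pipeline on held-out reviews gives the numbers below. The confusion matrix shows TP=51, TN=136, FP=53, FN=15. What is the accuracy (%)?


Accuracy = (TP+TN)/(TP+TN+FP+FN)
= (51+136)/(255)
= 187/255 = 73.33%

73.33%


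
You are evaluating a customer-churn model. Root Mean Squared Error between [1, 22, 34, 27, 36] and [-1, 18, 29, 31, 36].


MSE = 61/5 = 12.2
RMSE = √(61/5) = 3.4928

3.4928


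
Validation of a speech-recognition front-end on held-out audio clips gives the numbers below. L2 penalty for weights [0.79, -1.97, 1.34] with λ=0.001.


‖w‖₂² = (0.79)² + (-1.97)² + (1.34)²
     = 0.6241 + 3.8809 + 1.7956
     = 6.3006
λ·‖w‖₂² = 0.001·6.3006 = 0.006301

0.006301


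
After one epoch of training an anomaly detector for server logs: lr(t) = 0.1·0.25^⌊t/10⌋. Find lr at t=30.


n_drops = ⌊30/10⌋ = 3
lr = 0.1·0.25^3 = 0.1·0.015625 = 0.0015625

0.0015625


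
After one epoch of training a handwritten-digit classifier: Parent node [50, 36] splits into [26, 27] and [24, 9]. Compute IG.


Parent = [50, 36], H_parent = 0.9808
H_left = 0.9997 (n=53), H_right = 0.8454 (n=33)
H_children = (53/86)·0.9997 + (33/86)·0.8454 = 0.9405
IG = 0.9808 - 0.9405 = 0.0403

0.0403


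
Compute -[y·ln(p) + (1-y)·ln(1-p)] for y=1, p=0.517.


BCE = -[y·ln(p) + (1-y)·ln(1-p)]
= -1·ln(0.517) - 0
= -ln(0.517) = 0.6597

0.6597


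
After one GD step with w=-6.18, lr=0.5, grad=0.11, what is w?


w_new = w - α·∇
= -6.18 - 0.5·0.11
= -6.18 - 0.055
= -6.235

-6.235


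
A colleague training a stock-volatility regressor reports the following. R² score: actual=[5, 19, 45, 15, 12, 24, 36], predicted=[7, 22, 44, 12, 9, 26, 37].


ȳ = 22.2857
SS_res = Σ(y-ŷ)² = 37
SS_tot = Σ(y-ȳ)² = 1175.43
R² = 1 - SS_res/SS_tot = 1 - 0.0315 = 0.9685

0.9685


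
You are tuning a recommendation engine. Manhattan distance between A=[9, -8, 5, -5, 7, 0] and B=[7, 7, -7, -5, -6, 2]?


d = |9-7| + |-8-7| + |5+ 7| + |-5+ 5| + |7+ 6| + |0-2|
  = 2 + 15 + 12 + 0 + 13 + 2
  = 44

44


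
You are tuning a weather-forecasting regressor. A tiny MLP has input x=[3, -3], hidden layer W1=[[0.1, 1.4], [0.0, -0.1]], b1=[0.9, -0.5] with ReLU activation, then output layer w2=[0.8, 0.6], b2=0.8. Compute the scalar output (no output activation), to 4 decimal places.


z1[0] = (0.1)·(3) + (1.4)·(-3) + 0.9 = -3.0
z1[1] = (0.0)·(3) + (-0.1)·(-3) - 0.5 = -0.2
h = ReLU(z1) = [0.0, 0.0]
output = (0.8)·(0.0) + (0.6)·(0.0) + 0.8 = 0.8

0.8


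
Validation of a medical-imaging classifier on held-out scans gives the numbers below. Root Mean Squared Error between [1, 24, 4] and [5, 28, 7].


MSE = 41/3 = 13.6667
RMSE = √(41/3) = 3.6968

3.6968


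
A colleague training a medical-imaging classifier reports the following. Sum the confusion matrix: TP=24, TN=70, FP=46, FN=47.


Total = TP + TN + FP + FN
= 24 + 70 + 46 + 47
= 187
(Predicted positive: 70, predicted negative: 117)

187


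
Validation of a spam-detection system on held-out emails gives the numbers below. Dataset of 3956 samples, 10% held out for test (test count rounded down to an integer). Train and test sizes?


Test = ⌊3956·10/100⌋ = 395
Train = 3956 - 395 = 3561

Train: 3561, Test: 395


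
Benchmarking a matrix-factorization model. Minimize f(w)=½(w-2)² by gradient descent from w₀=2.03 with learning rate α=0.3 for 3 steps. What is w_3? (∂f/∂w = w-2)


step 1: grad = 2.03-2 = 0.03; w = 2.03 - 0.3·(0.03) = 2.021
step 2: grad = 2.021-2 = 0.021; w = 2.021 - 0.3·(0.021) = 2.0147
step 3: grad = 2.0147-2 = 0.0147; w = 2.0147 - 0.3·(0.0147) = 2.01029

2.01029


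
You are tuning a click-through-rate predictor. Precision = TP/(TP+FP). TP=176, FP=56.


Precision = TP/(TP+FP)
= 176/(176+56)
= 176/232 = 75.86%

75.86%


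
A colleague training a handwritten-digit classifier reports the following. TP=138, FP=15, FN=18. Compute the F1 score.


Precision = 138/153 = 0.902
Recall = 138/156 = 0.8846
F1 = 2·P·R/(P+R) = 2·TP/(2·TP+FP+FN) = 276/(276+15+18) = 276/309 = 0.8932

0.8932


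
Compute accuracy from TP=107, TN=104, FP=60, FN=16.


Accuracy = (TP+TN)/(TP+TN+FP+FN)
= (107+104)/(287)
= 211/287 = 73.52%

73.52%


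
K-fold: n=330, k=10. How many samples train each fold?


Fold size = 330/10 = 33
Training per fold = 330 - 33 = 297

297


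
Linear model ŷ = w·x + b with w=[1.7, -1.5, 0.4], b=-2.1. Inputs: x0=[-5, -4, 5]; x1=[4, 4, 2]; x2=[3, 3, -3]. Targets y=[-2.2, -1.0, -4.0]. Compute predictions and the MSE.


ŷ0 = (1.7)·(-5) + (-1.5)·(-4) + (0.4)·(5) - 2.1 = -2.6
ŷ1 = (1.7)·(4) + (-1.5)·(4) + (0.4)·(2) - 2.1 = -0.5
ŷ2 = (1.7)·(3) + (-1.5)·(3) + (0.4)·(-3) - 2.1 = -2.7
errors² = [0.16, 0.25, 1.69]
MSE = 2.1000/3 = 0.7

0.7


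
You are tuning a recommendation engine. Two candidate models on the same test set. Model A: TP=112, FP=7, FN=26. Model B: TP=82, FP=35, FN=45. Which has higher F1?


Model A: P=112/119=0.9412, R=112/138=0.8116, F1=2PR/(P+R)=2TP/(2TP+FP+FN)=224/257=0.8716
Model B: P=82/117=0.7009, R=82/127=0.6457, F1=2PR/(P+R)=2TP/(2TP+FP+FN)=164/244=0.6721
0.8716 > 0.6721 → Model A

Model A


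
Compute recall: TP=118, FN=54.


Recall = TP/(TP+FN)
= 118/(118+54)
= 118/172 = 68.6%

68.6%


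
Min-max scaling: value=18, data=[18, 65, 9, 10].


min=9, max=65
(18-9)/(65-9) = 9/56 = 0.1607

0.1607


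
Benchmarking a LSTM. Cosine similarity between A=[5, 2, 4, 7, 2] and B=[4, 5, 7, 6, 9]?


A·B = 5·4 + 2·5 + 4·7 + 7·6 + 2·9 = 118
‖A‖ = √98 = 9.8995, ‖B‖ = √207 = 14.3875
cos = 118/(√98·√207) = 118/√20286 = 0.8285

0.8285


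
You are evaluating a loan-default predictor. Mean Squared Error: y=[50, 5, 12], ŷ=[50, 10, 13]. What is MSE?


Squared errors: (50-50)²=0, (5-10)²=25, (12-13)²=1
Sum = 26
MSE = 26/3 = 26/3

26/3


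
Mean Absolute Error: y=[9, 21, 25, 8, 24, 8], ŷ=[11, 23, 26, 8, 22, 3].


Absolute errors: |9-11|=2, |21-23|=2, |25-26|=1, |8-8|=0, |24-22|=2, |8-3|=5
Sum = 12
MAE = 12/6 = 2

2


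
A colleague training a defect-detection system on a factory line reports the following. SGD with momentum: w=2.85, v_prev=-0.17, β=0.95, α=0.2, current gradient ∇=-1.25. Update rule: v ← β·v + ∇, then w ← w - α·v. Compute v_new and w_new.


v_new = 0.95·-0.17 - 1.25 = -0.1615 - 1.25 = -1.4115
w_new = 2.85 - 0.2·-1.4115 = 2.85 + 0.2823 = 3.1323

v_new=-1.4115, w_new=3.1323


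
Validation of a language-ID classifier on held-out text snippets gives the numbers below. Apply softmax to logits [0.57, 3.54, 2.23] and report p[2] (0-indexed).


Exponentials: e^0.57=1.7683, e^3.54=34.4669, e^2.23=9.2999
Sum = 45.5351
Softmax = [0.0388, 0.7569, 0.2042]
p[2] = 9.2999/45.5351 = 0.2042

0.2042


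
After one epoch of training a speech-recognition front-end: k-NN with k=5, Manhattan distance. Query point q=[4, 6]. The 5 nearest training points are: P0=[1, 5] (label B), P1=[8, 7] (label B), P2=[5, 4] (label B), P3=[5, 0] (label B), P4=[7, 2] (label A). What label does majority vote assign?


d(q,P0) = 4  (label B)
d(q,P1) = 5  (label B)
d(q,P2) = 3  (label B)
d(q,P3) = 7  (label B)
d(q,P4) = 7  (label A)
Votes: A=1, B=4
Majority → B

B


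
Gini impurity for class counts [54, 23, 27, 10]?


Probabilities: [54/114, 23/114, 27/114, 10/114] ≈ [0.4737, 0.2018, 0.2368, 0.0877]
Σpᵢ² = (2916 + 529 + 729 + 100)/114² = 4274/12996
Gini = 1 - Σpᵢ² = 1 - 4274/12996 = 0.6711

0.6711


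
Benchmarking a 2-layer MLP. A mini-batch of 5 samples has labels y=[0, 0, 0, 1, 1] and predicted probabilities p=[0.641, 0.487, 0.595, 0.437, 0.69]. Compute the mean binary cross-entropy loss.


L[0] = -ln(1-0.641) = -ln(0.359) = 1.0244
L[1] = -ln(1-0.487) = -ln(0.513) = 0.6675
L[2] = -ln(1-0.595) = -ln(0.405) = 0.9039
L[3] = -ln(0.437) = 0.8278
L[4] = -ln(0.69) = 0.3711
mean = (1.0244 + 0.6675 + 0.9039 + 0.8278 + 0.3711)/5 = 0.7589

0.7589


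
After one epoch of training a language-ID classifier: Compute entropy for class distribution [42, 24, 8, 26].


Probabilities: [42/100, 24/100, 8/100, 26/100] ≈ [0.42, 0.24, 0.08, 0.26]
H = -((42/100)·log₂(42/100) + (24/100)·log₂(24/100) + (8/100)·log₂(8/100) + (26/100)·log₂(26/100))
  = 1.8166 bits

1.8166 bits


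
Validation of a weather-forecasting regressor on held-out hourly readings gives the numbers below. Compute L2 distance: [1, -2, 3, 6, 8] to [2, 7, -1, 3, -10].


d = √((1-2)² + (-2-7)² + (3+ 1)² + (6-3)² + (8+ 10)²)
  = √(1 + 81 + 16 + 9 + 324)
  = √431 = 20.7605

20.7605


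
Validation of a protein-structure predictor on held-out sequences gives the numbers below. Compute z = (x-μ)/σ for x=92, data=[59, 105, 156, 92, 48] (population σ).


μ = 92, σ = 38.1838
z = (92 - 92)/38.1838 = 0.0

0.0


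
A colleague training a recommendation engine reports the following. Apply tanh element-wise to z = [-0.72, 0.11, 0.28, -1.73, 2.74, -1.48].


tanh(-0.72) = -0.6169
tanh(0.11) = 0.1096
tanh(0.28) = 0.2729
tanh(-1.73) = -0.9391
tanh(2.74) = 0.9917
tanh(-1.48) = -0.9015
result = [-0.6169, 0.1096, 0.2729, -0.9391, 0.9917, -0.9015]

[-0.6169, 0.1096, 0.2729, -0.9391, 0.9917, -0.9015]


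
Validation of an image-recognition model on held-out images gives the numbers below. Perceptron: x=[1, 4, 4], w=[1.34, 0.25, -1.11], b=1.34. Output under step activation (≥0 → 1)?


z = (1)·(1.34) + (4)·(0.25) + (4)·(-1.11) + 1.34
  = -0.76
step(z) = 0 (z<0)

0


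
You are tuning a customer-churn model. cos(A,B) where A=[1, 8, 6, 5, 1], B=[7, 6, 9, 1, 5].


A·B = 1·7 + 8·6 + 6·9 + 5·1 + 1·5 = 119
‖A‖ = √127 = 11.2694, ‖B‖ = √192 = 13.8564
cos = 119/(√127·√192) = 119/√24384 = 0.7621

0.7621


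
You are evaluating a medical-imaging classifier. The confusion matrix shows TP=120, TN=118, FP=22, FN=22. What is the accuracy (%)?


Accuracy = (TP+TN)/(TP+TN+FP+FN)
= (120+118)/(282)
= 238/282 = 84.4%

84.4%


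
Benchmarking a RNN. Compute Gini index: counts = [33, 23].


Probabilities: [33/56, 23/56] ≈ [0.5893, 0.4107]
Σpᵢ² = (1089 + 529)/56² = 1618/3136
Gini = 1 - Σpᵢ² = 1 - 1618/3136 = 0.4841

0.4841


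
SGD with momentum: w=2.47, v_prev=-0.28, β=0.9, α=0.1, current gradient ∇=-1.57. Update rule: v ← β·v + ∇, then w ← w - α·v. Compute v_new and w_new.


v_new = 0.9·-0.28 - 1.57 = -0.252 - 1.57 = -1.822
w_new = 2.47 - 0.1·-1.822 = 2.47 + 0.1822 = 2.6522

v_new=-1.822, w_new=2.6522


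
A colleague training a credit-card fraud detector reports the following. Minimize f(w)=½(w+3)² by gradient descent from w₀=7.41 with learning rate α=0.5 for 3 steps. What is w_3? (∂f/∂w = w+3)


step 1: grad = 7.41+3 = 10.41; w = 7.41 - 0.5·(10.41) = 2.205
step 2: grad = 2.205+3 = 5.205; w = 2.205 - 0.5·(5.205) = -0.3975
step 3: grad = -0.3975+3 = 2.6025; w = -0.3975 - 0.5·(2.6025) = -1.69875

-1.69875


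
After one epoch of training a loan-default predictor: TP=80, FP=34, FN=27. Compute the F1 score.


Precision = 80/114 = 0.7018
Recall = 80/107 = 0.7477
F1 = 2·P·R/(P+R) = 2·TP/(2·TP+FP+FN) = 160/(160+34+27) = 160/221 = 0.724

0.724


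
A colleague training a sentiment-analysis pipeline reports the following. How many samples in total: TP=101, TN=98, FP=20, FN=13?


Total = TP + TN + FP + FN
= 101 + 98 + 20 + 13
= 232
(Predicted positive: 121, predicted negative: 111)

232


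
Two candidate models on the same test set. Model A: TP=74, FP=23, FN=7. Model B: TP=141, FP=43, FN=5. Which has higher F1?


Model A: P=74/97=0.7629, R=74/81=0.9136, F1=2PR/(P+R)=2TP/(2TP+FP+FN)=148/178=0.8315
Model B: P=141/184=0.7663, R=141/146=0.9658, F1=2PR/(P+R)=2TP/(2TP+FP+FN)=282/330=0.8545
0.8315 < 0.8545 → Model B

Model B


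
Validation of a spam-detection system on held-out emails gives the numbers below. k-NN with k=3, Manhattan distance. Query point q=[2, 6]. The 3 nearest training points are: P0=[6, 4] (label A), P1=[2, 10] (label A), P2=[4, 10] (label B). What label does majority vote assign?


d(q,P0) = 6  (label A)
d(q,P1) = 4  (label A)
d(q,P2) = 6  (label B)
Votes: A=2, B=1
Majority → A

A


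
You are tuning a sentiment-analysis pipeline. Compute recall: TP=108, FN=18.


Recall = TP/(TP+FN)
= 108/(108+18)
= 108/126 = 85.71%

85.71%


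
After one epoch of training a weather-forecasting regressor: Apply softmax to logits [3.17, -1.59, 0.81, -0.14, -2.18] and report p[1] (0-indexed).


Exponentials: e^3.17=23.8075, e^-1.59=0.2039, e^0.81=2.2479, e^-0.14=0.8694, e^-2.18=0.113
Sum = 27.2417
Softmax = [0.8739, 0.0075, 0.0825, 0.0319, 0.0041]
p[1] = 0.2039/27.2417 = 0.0075

0.0075


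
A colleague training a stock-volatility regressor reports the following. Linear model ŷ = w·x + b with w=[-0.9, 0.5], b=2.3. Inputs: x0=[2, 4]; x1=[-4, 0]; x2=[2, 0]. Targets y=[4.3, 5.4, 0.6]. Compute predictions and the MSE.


ŷ0 = (-0.9)·(2) + (0.5)·(4) + 2.3 = 2.5
ŷ1 = (-0.9)·(-4) + (0.5)·(0) + 2.3 = 5.9
ŷ2 = (-0.9)·(2) + (0.5)·(0) + 2.3 = 0.5
errors² = [3.24, 0.25, 0.01]
MSE = 3.5000/3 = 1.1667

1.1667


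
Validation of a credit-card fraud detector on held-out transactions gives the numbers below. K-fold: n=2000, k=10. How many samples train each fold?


Fold size = 2000/10 = 200
Training per fold = 2000 - 200 = 1800

1800


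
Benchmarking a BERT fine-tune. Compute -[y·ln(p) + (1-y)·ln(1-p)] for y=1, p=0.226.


BCE = -[y·ln(p) + (1-y)·ln(1-p)]
= -1·ln(0.226) - 0
= -ln(0.226) = 1.4872

1.4872


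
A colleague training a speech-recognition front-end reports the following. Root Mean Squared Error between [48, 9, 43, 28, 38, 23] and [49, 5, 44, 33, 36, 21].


MSE = 51/6 = 8.5
RMSE = √(51/6) = 2.9155

2.9155


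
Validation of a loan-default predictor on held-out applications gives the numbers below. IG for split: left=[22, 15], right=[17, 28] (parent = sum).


Parent = [39, 43], H_parent = 0.9983
H_left = 0.974 (n=37), H_right = 0.9565 (n=45)
H_children = (37/82)·0.974 + (45/82)·0.9565 = 0.9644
IG = 0.9983 - 0.9644 = 0.0339

0.0339


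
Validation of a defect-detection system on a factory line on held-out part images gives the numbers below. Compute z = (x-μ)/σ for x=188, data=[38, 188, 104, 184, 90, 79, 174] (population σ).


μ = 122.4286, σ = 54.9749
z = (188 - 122.4286)/54.9749 = 1.1928

1.1928


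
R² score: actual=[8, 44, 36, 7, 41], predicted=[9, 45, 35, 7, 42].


ȳ = 27.2
SS_res = Σ(y-ŷ)² = 4
SS_tot = Σ(y-ȳ)² = 1326.8
R² = 1 - SS_res/SS_tot = 1 - 0.003 = 0.997

0.997


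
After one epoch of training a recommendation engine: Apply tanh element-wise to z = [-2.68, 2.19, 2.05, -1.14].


tanh(-2.68) = -0.9906
tanh(2.19) = 0.9753
tanh(2.05) = 0.9674
tanh(-1.14) = -0.8144
result = [-0.9906, 0.9753, 0.9674, -0.8144]

[-0.9906, 0.9753, 0.9674, -0.8144]


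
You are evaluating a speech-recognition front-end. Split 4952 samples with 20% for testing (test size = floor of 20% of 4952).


Test = ⌊4952·20/100⌋ = 990
Train = 4952 - 990 = 3962

Train: 3962, Test: 990


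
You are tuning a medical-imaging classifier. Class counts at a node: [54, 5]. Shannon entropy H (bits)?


Probabilities: [54/59, 5/59] ≈ [0.9153, 0.0847]
H = -((54/59)·log₂(54/59) + (5/59)·log₂(5/59))
  = 0.4187 bits

0.4187 bits


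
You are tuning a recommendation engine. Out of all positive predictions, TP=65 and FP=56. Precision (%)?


Precision = TP/(TP+FP)
= 65/(65+56)
= 65/121 = 53.72%

53.72%


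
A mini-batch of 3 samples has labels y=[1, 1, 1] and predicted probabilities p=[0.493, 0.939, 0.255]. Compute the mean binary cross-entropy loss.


L[0] = -ln(0.493) = 0.7072
L[1] = -ln(0.939) = 0.0629
L[2] = -ln(0.255) = 1.3665
mean = (0.7072 + 0.0629 + 1.3665)/3 = 0.7122

0.7122


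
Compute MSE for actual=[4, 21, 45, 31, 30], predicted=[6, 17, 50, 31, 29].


Squared errors: (4-6)²=4, (21-17)²=16, (45-50)²=25, (31-31)²=0, (30-29)²=1
Sum = 46
MSE = 46/5 = 46/5

46/5


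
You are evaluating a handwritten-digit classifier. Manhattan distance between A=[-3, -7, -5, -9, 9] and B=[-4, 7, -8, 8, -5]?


d = |-3+ 4| + |-7-7| + |-5+ 8| + |-9-8| + |9+ 5|
  = 1 + 14 + 3 + 17 + 14
  = 49

49


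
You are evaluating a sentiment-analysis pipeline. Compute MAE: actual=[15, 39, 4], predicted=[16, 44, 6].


Absolute errors: |15-16|=1, |39-44|=5, |4-6|=2
Sum = 8
MAE = 8/3 = 8/3

8/3


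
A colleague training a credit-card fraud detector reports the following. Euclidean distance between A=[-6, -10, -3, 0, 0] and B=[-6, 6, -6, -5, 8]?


d = √((-6+ 6)² + (-10-6)² + (-3+ 6)² + (0+ 5)² + (0-8)²)
  = √(0 + 256 + 9 + 25 + 64)
  = √354 = 18.8149

18.8149


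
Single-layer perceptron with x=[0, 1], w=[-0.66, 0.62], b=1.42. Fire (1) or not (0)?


z = (0)·(-0.66) + (1)·(0.62) + 1.42
  = 2.04
step(z) = 1 (z≥0)

1


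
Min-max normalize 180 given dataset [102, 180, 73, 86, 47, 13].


min=13, max=180
(180-13)/(180-13) = 167/167 = 1.0

1.0


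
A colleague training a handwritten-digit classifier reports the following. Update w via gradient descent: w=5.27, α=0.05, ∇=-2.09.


w_new = w - α·∇
= 5.27 - 0.05·-2.09
= 5.27 + 0.1045
= 5.3745

5.3745


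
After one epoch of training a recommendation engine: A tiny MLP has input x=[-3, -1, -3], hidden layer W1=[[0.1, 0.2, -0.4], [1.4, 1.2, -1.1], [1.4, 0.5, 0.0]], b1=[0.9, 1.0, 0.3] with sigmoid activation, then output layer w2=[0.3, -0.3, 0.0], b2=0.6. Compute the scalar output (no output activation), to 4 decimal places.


z1[0] = (0.1)·(-3) + (0.2)·(-1) + (-0.4)·(-3) + 0.9 = 1.6
z1[1] = (1.4)·(-3) + (1.2)·(-1) + (-1.1)·(-3) + 1.0 = -1.1
z1[2] = (1.4)·(-3) + (0.5)·(-1) + (0.0)·(-3) + 0.3 = -4.4
h = sigmoid(z1) = [0.832, 0.2497, 0.0121]
output = (0.3)·(0.832) + (-0.3)·(0.2497) + (0.0)·(0.0121) + 0.6 = 0.7747

0.7747


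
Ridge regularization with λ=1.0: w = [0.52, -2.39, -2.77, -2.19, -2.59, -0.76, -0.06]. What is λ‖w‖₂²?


‖w‖₂² = (0.52)² + (-2.39)² + (-2.77)² + (-2.19)² + (-2.59)² + (-0.76)² + (-0.06)²
     = 0.2704 + 5.7121 + 7.6729 + 4.7961 + 6.7081 + 0.5776 + 0.0036
     = 25.7408
λ·‖w‖₂² = 1.0·25.7408 = 25.7408

25.7408


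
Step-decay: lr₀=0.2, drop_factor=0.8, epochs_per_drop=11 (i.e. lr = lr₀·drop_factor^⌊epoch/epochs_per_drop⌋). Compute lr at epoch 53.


n_drops = ⌊53/11⌋ = 4
lr = 0.2·0.8^4 = 0.2·0.4096 = 0.08192

0.08192


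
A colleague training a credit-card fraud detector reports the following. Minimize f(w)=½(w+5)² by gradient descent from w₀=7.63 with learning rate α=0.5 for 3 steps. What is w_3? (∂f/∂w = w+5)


step 1: grad = 7.63+5 = 12.63; w = 7.63 - 0.5·(12.63) = 1.315
step 2: grad = 1.315+5 = 6.315; w = 1.315 - 0.5·(6.315) = -1.8425
step 3: grad = -1.8425+5 = 3.1575; w = -1.8425 - 0.5·(3.1575) = -3.42125

-3.42125


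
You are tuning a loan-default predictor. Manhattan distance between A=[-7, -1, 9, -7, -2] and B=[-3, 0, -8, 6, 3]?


d = |-7+ 3| + |-1-0| + |9+ 8| + |-7-6| + |-2-3|
  = 4 + 1 + 17 + 13 + 5
  = 40

40


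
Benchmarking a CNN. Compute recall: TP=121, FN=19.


Recall = TP/(TP+FN)
= 121/(121+19)
= 121/140 = 86.43%

86.43%


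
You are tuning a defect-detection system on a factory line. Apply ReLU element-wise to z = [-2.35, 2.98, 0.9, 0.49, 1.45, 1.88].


ReLU(-2.35) = max(0, -2.35) = 0.0
ReLU(2.98) = max(0, 2.98) = 2.98
ReLU(0.9) = max(0, 0.9) = 0.9
ReLU(0.49) = max(0, 0.49) = 0.49
ReLU(1.45) = max(0, 1.45) = 1.45
ReLU(1.88) = max(0, 1.88) = 1.88
result = [0.0, 2.98, 0.9, 0.49, 1.45, 1.88]

[0.0, 2.98, 0.9, 0.49, 1.45, 1.88]


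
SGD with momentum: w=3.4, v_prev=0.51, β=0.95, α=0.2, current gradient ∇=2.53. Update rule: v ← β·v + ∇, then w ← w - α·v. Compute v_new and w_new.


v_new = 0.95·0.51 + 2.53 = 0.4845 + 2.53 = 3.0145
w_new = 3.4 - 0.2·3.0145 = 3.4 - 0.6029 = 2.7971

v_new=3.0145, w_new=2.7971


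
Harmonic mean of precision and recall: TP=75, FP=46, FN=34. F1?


Precision = 75/121 = 0.6198
Recall = 75/109 = 0.6881
F1 = 2·P·R/(P+R) = 2·TP/(2·TP+FP+FN) = 150/(150+46+34) = 150/230 = 0.6522

0.6522


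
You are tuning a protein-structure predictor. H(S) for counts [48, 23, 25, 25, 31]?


Probabilities: [48/152, 23/152, 25/152, 25/152, 31/152] ≈ [0.3158, 0.1513, 0.1645, 0.1645, 0.2039]
H = -((48/152)·log₂(48/152) + (23/152)·log₂(23/152) + (25/152)·log₂(25/152) + (25/152)·log₂(25/152) + (31/152)·log₂(31/152))
  = 2.2618 bits

2.2618 bits


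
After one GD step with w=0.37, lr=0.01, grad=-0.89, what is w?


w_new = w - α·∇
= 0.37 - 0.01·-0.89
= 0.37 + 0.0089
= 0.3789

0.3789


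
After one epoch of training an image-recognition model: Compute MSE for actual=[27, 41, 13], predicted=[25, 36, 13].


Squared errors: (27-25)²=4, (41-36)²=25, (13-13)²=0
Sum = 29
MSE = 29/3 = 29/3

29/3


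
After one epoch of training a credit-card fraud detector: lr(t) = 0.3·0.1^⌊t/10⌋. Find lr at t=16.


n_drops = ⌊16/10⌋ = 1
lr = 0.3·0.1^1 = 0.3·0.1 = 0.03

0.03


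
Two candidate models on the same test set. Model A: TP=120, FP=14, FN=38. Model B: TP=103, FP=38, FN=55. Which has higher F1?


Model A: P=120/134=0.8955, R=120/158=0.7595, F1=2PR/(P+R)=2TP/(2TP+FP+FN)=240/292=0.8219
Model B: P=103/141=0.7305, R=103/158=0.6519, F1=2PR/(P+R)=2TP/(2TP+FP+FN)=206/299=0.689
0.8219 > 0.689 → Model A

Model A


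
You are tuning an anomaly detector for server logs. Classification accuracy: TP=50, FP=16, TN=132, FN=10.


Accuracy = (TP+TN)/(TP+TN+FP+FN)
= (50+132)/(208)
= 182/208 = 87.5%

87.5%


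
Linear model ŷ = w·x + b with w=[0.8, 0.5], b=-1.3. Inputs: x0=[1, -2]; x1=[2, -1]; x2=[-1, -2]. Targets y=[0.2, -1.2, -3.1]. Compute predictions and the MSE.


ŷ0 = (0.8)·(1) + (0.5)·(-2) - 1.3 = -1.5
ŷ1 = (0.8)·(2) + (0.5)·(-1) - 1.3 = -0.2
ŷ2 = (0.8)·(-1) + (0.5)·(-2) - 1.3 = -3.1
errors² = [2.89, 1.0, 0.0]
MSE = 3.8900/3 = 1.2967

1.2967


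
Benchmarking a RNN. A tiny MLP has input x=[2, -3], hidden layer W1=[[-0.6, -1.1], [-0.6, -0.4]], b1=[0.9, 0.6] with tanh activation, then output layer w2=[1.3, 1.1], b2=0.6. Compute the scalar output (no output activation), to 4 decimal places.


z1[0] = (-0.6)·(2) + (-1.1)·(-3) + 0.9 = 3.0
z1[1] = (-0.6)·(2) + (-0.4)·(-3) + 0.6 = 0.6
h = tanh(z1) = [0.9951, 0.537]
output = (1.3)·(0.9951) + (1.1)·(0.537) + 0.6 = 2.4843

2.4843


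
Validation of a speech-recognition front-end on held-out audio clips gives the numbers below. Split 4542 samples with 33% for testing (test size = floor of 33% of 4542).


Test = ⌊4542·33/100⌋ = 1498
Train = 4542 - 1498 = 3044

Train: 3044, Test: 1498


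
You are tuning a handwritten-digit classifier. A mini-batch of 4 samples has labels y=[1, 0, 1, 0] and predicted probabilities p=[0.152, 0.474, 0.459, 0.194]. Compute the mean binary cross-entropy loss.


L[0] = -ln(0.152) = 1.8839
L[1] = -ln(1-0.474) = -ln(0.526) = 0.6425
L[2] = -ln(0.459) = 0.7787
L[3] = -ln(1-0.194) = -ln(0.806) = 0.2157
mean = (1.8839 + 0.6425 + 0.7787 + 0.2157)/4 = 0.8802

0.8802
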